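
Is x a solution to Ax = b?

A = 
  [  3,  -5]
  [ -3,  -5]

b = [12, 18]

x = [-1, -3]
Yes

Ax = [12, 18] = b ✓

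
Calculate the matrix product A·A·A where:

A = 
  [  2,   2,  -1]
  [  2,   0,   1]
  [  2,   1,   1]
A^3 = 
  [ 16,  11,  -4]
  [ 20,  11,  -2]
  [ 26,  16,  -3]

A² = A·A:
A²[1,1] = (2)(2) + (2)(2) + (-1)(2) = 6
A²[1,2] = (2)(2) + (2)(0) + (-1)(1) = 3
A²[1,3] = (2)(-1) + (2)(1) + (-1)(1) = -1
A²[2,1] = (2)(2) + (0)(2) + (1)(2) = 6
A²[2,2] = (2)(2) + (0)(0) + (1)(1) = 5
A²[2,3] = (2)(-1) + (0)(1) + (1)(1) = -1
A²[3,1] = (2)(2) + (1)(2) + (1)(2) = 8
A²[3,2] = (2)(2) + (1)(0) + (1)(1) = 5
A²[3,3] = (2)(-1) + (1)(1) + (1)(1) = 0
A² = 
  [  6,   3,  -1]
  [  6,   5,  -1]
  [  8,   5,   0]

A^3 = A^2·A:
A^3[1,1] = (6)(2) + (3)(2) + (-1)(2) = 16
A^3[1,2] = (6)(2) + (3)(0) + (-1)(1) = 11
A^3[1,3] = (6)(-1) + (3)(1) + (-1)(1) = -4
A^3[2,1] = (6)(2) + (5)(2) + (-1)(2) = 20
A^3[2,2] = (6)(2) + (5)(0) + (-1)(1) = 11
A^3[2,3] = (6)(-1) + (5)(1) + (-1)(1) = -2
A^3[3,1] = (8)(2) + (5)(2) + (0)(2) = 26
A^3[3,2] = (8)(2) + (5)(0) + (0)(1) = 16
A^3[3,3] = (8)(-1) + (5)(1) + (0)(1) = -3
A^3 = 
  [ 16,  11,  -4]
  [ 20,  11,  -2]
  [ 26,  16,  -3]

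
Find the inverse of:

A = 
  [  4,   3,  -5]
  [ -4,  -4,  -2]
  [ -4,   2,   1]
det(A) = (4)·((-4)(1) - (-2)(2)) - (3)·((-4)(1) - (-2)(-4)) + (-5)·((-4)(2) - (-4)(-4))
  = (4)(0) - (3)(-12) + (-5)(-24)
  = 156
det(A) = 156 ≠ 0, so A is invertible.

Cofactors Cᵢⱼ = (-1)ⁱ⁺ʲ·Mᵢⱼ:
C = 
  [  0,  12, -24]
  [-13, -16, -20]
  [-26,  28,  -4]

adj(A) = Cᵀ:
adj(A) = 
  [  0, -13, -26]
  [ 12, -16,  28]
  [-24, -20,  -4]

A⁻¹ = (1/156) · adj(A):
A⁻¹ = 
  [    0, -1/12,  -1/6]
  [ 1/13, -4/39,  7/39]
  [-2/13, -5/39, -1/39]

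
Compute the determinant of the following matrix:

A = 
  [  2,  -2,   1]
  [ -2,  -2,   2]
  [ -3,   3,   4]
-44

Cofactor expansion along row 1:
det(A) = (2)·((-2)(4) - (2)(3)) - (-2)·((-2)(4) - (2)(-3)) + (1)·((-2)(3) - (-2)(-3))
  = (2)(-14) - (-2)(-2) + (1)(-12)
  = -44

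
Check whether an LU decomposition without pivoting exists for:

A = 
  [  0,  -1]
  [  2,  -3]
No.
A[1,1] = 0 but A[2,1] = 2 ≠ 0. Any LU with L unit lower triangular has (LU)[1,1] = U[1,1] and (LU)[2,1] = L[2,1]·U[1,1]; matching A forces U[1,1] = 0, which then forces (LU)[2,1] = 0 ≠ 2. A row swap (pivoting) is required.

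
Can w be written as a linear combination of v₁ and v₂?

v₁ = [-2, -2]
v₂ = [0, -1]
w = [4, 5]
Yes

Form the augmented matrix and row-reduce:
[v₁|v₂|w] = 
  [ -2,   0,   4]
  [ -2,  -1,   5]
R2 → R2 - (1)·R1
REF = 
  [ -2,   0,   4]
  [  0,  -1,   1]

No row of the form [0 0 | nonzero], so the system is consistent. Back-substitution gives c₁ = -2, c₂ = -1: w = (-2)·v₁ + (-1)·v₂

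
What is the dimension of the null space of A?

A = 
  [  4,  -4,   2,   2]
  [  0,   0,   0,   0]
nullity(A) = 3

Row reduce:
(no row operations needed)
REF = 
  [  4,  -4,   2,   2]
  [  0,   0,   0,   0]
Pivot columns: 1 → 1 pivot.
rank(A) = 1, so nullity(A) = 4 - 1 = 3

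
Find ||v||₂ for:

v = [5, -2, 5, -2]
7.616

||v||₂ = √((5)² + (-2)² + (5)² + (-2)²) = √58 = 7.616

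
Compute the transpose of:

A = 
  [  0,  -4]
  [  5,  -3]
Aᵀ = 
  [  0,   5]
  [ -4,  -3]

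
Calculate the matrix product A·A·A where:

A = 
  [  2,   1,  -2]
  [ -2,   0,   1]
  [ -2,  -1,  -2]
A² = A·A:
A²[1,1] = (2)(2) + (1)(-2) + (-2)(-2) = 6
A²[1,2] = (2)(1) + (1)(0) + (-2)(-1) = 4
A²[1,3] = (2)(-2) + (1)(1) + (-2)(-2) = 1
A²[2,1] = (-2)(2) + (0)(-2) + (1)(-2) = -6
A²[2,2] = (-2)(1) + (0)(0) + (1)(-1) = -3
A²[2,3] = (-2)(-2) + (0)(1) + (1)(-2) = 2
A²[3,1] = (-2)(2) + (-1)(-2) + (-2)(-2) = 2
A²[3,2] = (-2)(1) + (-1)(0) + (-2)(-1) = 0
A²[3,3] = (-2)(-2) + (-1)(1) + (-2)(-2) = 7
A² = 
  [  6,   4,   1]
  [ -6,  -3,   2]
  [  2,   0,   7]

A^3 = A^2·A:
A^3[1,1] = (6)(2) + (4)(-2) + (1)(-2) = 2
A^3[1,2] = (6)(1) + (4)(0) + (1)(-1) = 5
A^3[1,3] = (6)(-2) + (4)(1) + (1)(-2) = -10
A^3[2,1] = (-6)(2) + (-3)(-2) + (2)(-2) = -10
A^3[2,2] = (-6)(1) + (-3)(0) + (2)(-1) = -8
A^3[2,3] = (-6)(-2) + (-3)(1) + (2)(-2) = 5
A^3[3,1] = (2)(2) + (0)(-2) + (7)(-2) = -10
A^3[3,2] = (2)(1) + (0)(0) + (7)(-1) = -5
A^3[3,3] = (2)(-2) + (0)(1) + (7)(-2) = -18
A^3 = 
  [  2,   5, -10]
  [-10,  -8,   5]
  [-10,  -5, -18]

Therefore
A^3 = 
  [  2,   5, -10]
  [-10,  -8,   5]
  [-10,  -5, -18]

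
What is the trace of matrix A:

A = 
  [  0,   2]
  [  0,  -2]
-2

tr(A) = 0 + -2 = -2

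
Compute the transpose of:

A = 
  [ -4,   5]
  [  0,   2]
Aᵀ = 
  [ -4,   0]
  [  5,   2]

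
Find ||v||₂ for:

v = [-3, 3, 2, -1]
4.796

||v||₂ = √((-3)² + (3)² + (2)² + (-1)²) = √23 = 4.796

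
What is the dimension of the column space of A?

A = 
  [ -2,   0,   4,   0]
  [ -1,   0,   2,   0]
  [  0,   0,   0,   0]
dim(Col(A)) = 1

Row reduce:
R2 → R2 - (1/2)·R1
REF = 
  [ -2,   0,   4,   0]
  [  0,   0,   0,   0]
  [  0,   0,   0,   0]
Pivot columns: 1 → 1 pivot.
dim(Col(A)) = number of pivot columns = 1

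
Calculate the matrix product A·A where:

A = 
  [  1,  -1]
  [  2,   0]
A² = A·A:
A²[1,1] = (1)(1) + (-1)(2) = -1
A²[1,2] = (1)(-1) + (-1)(0) = -1
A²[2,1] = (2)(1) + (0)(2) = 2
A²[2,2] = (2)(-1) + (0)(0) = -2
A² = 
  [ -1,  -1]
  [  2,  -2]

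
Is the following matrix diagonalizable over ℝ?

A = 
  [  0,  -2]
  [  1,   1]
No

tr(A) = 1, det(A) = 2
Characteristic polynomial: λ² - tr(A)λ + det(A) = λ² - λ + 2
λ² - λ + 2 = 0  ⇒  λ = (1 ± √((-1)² - 4·(2)))/2 = (1 ± √(-7))/2
  = (1 + i√7)/2,  (1 - i√7)/2
Eigenvalues: (1 + i√7)/2, (1 - i√7)/2  (≈ 0.5 + 1.323i, 0.5 - 1.323i)
Has complex eigenvalues (not diagonalizable over ℝ).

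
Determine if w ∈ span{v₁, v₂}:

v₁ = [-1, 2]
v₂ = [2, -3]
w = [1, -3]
Yes

Form the augmented matrix and row-reduce:
[v₁|v₂|w] = 
  [ -1,   2,   1]
  [  2,  -3,  -3]
R2 → R2 + (2)·R1
REF = 
  [ -1,   2,   1]
  [  0,   1,  -1]

No row of the form [0 0 | nonzero], so the system is consistent. Back-substitution gives c₁ = -3, c₂ = -1: w = (-3)·v₁ + (-1)·v₂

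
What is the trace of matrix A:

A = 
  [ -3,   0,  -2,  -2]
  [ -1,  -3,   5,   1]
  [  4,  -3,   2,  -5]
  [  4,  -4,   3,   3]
-1

tr(A) = -3 + -3 + 2 + 3 = -1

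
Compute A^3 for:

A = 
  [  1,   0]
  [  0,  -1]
A^3 = 
  [  1,   0]
  [  0,  -1]

A² = A·A:
A²[1,1] = (1)(1) + (0)(0) = 1
A²[1,2] = (1)(0) + (0)(-1) = 0
A²[2,1] = (0)(1) + (-1)(0) = 0
A²[2,2] = (0)(0) + (-1)(-1) = 1
A² = 
  [  1,   0]
  [  0,   1]

A^3 = A^2·A:
A^3[1,1] = (1)(1) + (0)(0) = 1
A^3[1,2] = (1)(0) + (0)(-1) = 0
A^3[2,1] = (0)(1) + (1)(0) = 0
A^3[2,2] = (0)(0) + (1)(-1) = -1
A^3 = 
  [  1,   0]
  [  0,  -1]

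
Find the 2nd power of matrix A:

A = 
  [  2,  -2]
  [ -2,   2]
A² = A·A:
A²[1,1] = (2)(2) + (-2)(-2) = 8
A²[1,2] = (2)(-2) + (-2)(2) = -8
A²[2,1] = (-2)(2) + (2)(-2) = -8
A²[2,2] = (-2)(-2) + (2)(2) = 8
A² = 
  [  8,  -8]
  [ -8,   8]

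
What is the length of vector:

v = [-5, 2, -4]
6.708

||v||₂ = √((-5)² + (2)² + (-4)²) = √45 = 6.708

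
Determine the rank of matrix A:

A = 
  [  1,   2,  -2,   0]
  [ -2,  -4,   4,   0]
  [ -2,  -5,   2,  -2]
rank(A) = 2

Row reduce:
R2 → R2 + (2)·R1
R3 → R3 + (2)·R1
Swap R2 ↔ R3
REF = 
  [  1,   2,  -2,   0]
  [  0,  -1,  -2,  -2]
  [  0,   0,   0,   0]
Pivot columns: 1, 2 → 2 pivots.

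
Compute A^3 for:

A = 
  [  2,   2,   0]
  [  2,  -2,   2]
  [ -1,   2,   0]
A^3 = 
  [ 12,  24,   0]
  [ 24, -36,  24]
  [-12,  24, -12]

A² = A·A:
A²[1,1] = (2)(2) + (2)(2) + (0)(-1) = 8
A²[1,2] = (2)(2) + (2)(-2) + (0)(2) = 0
A²[1,3] = (2)(0) + (2)(2) + (0)(0) = 4
A²[2,1] = (2)(2) + (-2)(2) + (2)(-1) = -2
A²[2,2] = (2)(2) + (-2)(-2) + (2)(2) = 12
A²[2,3] = (2)(0) + (-2)(2) + (2)(0) = -4
A²[3,1] = (-1)(2) + (2)(2) + (0)(-1) = 2
A²[3,2] = (-1)(2) + (2)(-2) + (0)(2) = -6
A²[3,3] = (-1)(0) + (2)(2) + (0)(0) = 4
A² = 
  [  8,   0,   4]
  [ -2,  12,  -4]
  [  2,  -6,   4]

A^3 = A^2·A:
A^3[1,1] = (8)(2) + (0)(2) + (4)(-1) = 12
A^3[1,2] = (8)(2) + (0)(-2) + (4)(2) = 24
A^3[1,3] = (8)(0) + (0)(2) + (4)(0) = 0
A^3[2,1] = (-2)(2) + (12)(2) + (-4)(-1) = 24
A^3[2,2] = (-2)(2) + (12)(-2) + (-4)(2) = -36
A^3[2,3] = (-2)(0) + (12)(2) + (-4)(0) = 24
A^3[3,1] = (2)(2) + (-6)(2) + (4)(-1) = -12
A^3[3,2] = (2)(2) + (-6)(-2) + (4)(2) = 24
A^3[3,3] = (2)(0) + (-6)(2) + (4)(0) = -12
A^3 = 
  [ 12,  24,   0]
  [ 24, -36,  24]
  [-12,  24, -12]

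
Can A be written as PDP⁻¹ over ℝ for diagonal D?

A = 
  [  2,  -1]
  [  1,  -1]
Yes

tr(A) = 1, det(A) = -1
Characteristic polynomial: λ² - tr(A)λ + det(A) = λ² - λ - 1
λ² - λ - 1 = 0  ⇒  λ = (1 ± √((-1)² - 4·(-1)))/2 = (1 ± √(5))/2
  = (1 + √5)/2,  (1 - √5)/2
Eigenvalues: (1 + √5)/2, (1 - √5)/2  (≈ 1.618, -0.618)
The two irrational eigenvalues are distinct (simple), so each has alg. mult. = geom. mult. = 1.
Sum of geometric multiplicities equals n, so A has n independent eigenvectors.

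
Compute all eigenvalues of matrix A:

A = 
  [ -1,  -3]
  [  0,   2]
tr(A) = 1, det(A) = -2
Characteristic polynomial: λ² - tr(A)λ + det(A) = λ² - λ - 2
λ² - λ - 2 = (λ + 1)(λ - 2)

λ = 2, -1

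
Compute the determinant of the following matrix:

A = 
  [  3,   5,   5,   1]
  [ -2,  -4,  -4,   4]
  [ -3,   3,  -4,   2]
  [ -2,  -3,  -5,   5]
Cofactor expansion along row 1: det(A) = a₁₁M₁₁ - a₁₂M₁₂ + a₁₃M₁₃ - a₁₄M₁₄

M₁₁ = det[[-4, -4, 4]; [3, -4, 2]; [-3, -5, 5]]
  = (-4)·((-4)(5) - (2)(-5)) - (-4)·((3)(5) - (2)(-3)) + (4)·((3)(-5) - (-4)(-3))
  = (-4)(-10) - (-4)(21) + (4)(-27)
  = 16
M₁₂ = det[[-2, -4, 4]; [-3, -4, 2]; [-2, -5, 5]]
  = (-2)·((-4)(5) - (2)(-5)) - (-4)·((-3)(5) - (2)(-2)) + (4)·((-3)(-5) - (-4)(-2))
  = (-2)(-10) - (-4)(-11) + (4)(7)
  = 4
M₁₃ = det[[-2, -4, 4]; [-3, 3, 2]; [-2, -3, 5]]
  = (-2)·((3)(5) - (2)(-3)) - (-4)·((-3)(5) - (2)(-2)) + (4)·((-3)(-3) - (3)(-2))
  = (-2)(21) - (-4)(-11) + (4)(15)
  = -26
M₁₄ = det[[-2, -4, -4]; [-3, 3, -4]; [-2, -3, -5]]
  = (-2)·((3)(-5) - (-4)(-3)) - (-4)·((-3)(-5) - (-4)(-2)) + (-4)·((-3)(-3) - (3)(-2))
  = (-2)(-27) - (-4)(7) + (-4)(15)
  = 22

det(A) = (3)(16) - (5)(4) + (5)(-26) - (1)(22) = -124

det(A) = -124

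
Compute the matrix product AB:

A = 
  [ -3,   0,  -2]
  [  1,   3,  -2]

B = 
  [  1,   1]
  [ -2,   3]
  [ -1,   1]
A is 2×3 and B is 3×2, so AB is 2×2. Each entry is (row of A)·(column of B):
AB[1,1] = (-3)(1) + (0)(-2) + (-2)(-1) = -1
AB[1,2] = (-3)(1) + (0)(3) + (-2)(1) = -5
AB[2,1] = (1)(1) + (3)(-2) + (-2)(-1) = -3
AB[2,2] = (1)(1) + (3)(3) + (-2)(1) = 8

AB = 
  [ -1,  -5]
  [ -3,   8]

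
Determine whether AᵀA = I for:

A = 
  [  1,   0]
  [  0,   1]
Yes

AᵀA = 
  [  1,   0]
  [  0,   1]
= I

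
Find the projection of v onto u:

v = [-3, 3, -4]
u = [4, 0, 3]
proj_u(v) = [-96/25, 0, -72/25]

v·u = (-3)(4) + (3)(0) + (-4)(3) = -24
u·u = (4)² + (0)² + (3)² = 25
proj_u(v) = (v·u / u·u) × u = (-24/25) × u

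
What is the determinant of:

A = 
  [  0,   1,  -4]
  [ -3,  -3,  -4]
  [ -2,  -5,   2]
-22

Cofactor expansion along row 1:
det(A) = (0)·((-3)(2) - (-4)(-5)) - (1)·((-3)(2) - (-4)(-2)) + (-4)·((-3)(-5) - (-3)(-2))
  = (0)(-26) - (1)(-14) + (-4)(9)
  = -22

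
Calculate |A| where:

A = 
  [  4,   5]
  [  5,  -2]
-33

For a 2×2 matrix, det = ad - bc = (4)(-2) - (5)(5) = -33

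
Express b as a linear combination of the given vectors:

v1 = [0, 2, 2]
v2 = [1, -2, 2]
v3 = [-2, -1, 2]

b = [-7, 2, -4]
c1 = -1, c2 = -3, c3 = 2

b = -1·v1 + -3·v2 + 2·v3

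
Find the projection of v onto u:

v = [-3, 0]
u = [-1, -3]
v·u = (-3)(-1) + (0)(-3) = 3
u·u = (-1)² + (-3)² = 10
proj_u(v) = (v·u / u·u) × u = (3/10) × u

proj_u(v) = [-3/10, -9/10]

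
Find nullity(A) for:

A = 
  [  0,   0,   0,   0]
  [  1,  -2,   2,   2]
nullity(A) = 3

Row reduce:
Swap R1 ↔ R2
REF = 
  [  1,  -2,   2,   2]
  [  0,   0,   0,   0]
Pivot columns: 1 → 1 pivot.
rank(A) = 1, so nullity(A) = 4 - 1 = 3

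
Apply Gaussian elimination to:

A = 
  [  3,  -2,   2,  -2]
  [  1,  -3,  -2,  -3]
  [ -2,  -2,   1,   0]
Row operations:
R2 → R2 - (1/3)·R1
R3 → R3 + (2/3)·R1
R3 → R3 - (10/7)·R2

Resulting echelon form:
REF = 
  [   3,   -2,    2,   -2]
  [   0, -7/3, -8/3, -7/3]
  [   0,    0, 43/7,    2]

Rank = 3 (number of non-zero pivot rows).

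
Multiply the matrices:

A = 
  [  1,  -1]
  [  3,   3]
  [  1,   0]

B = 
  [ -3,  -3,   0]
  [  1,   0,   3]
A is 3×2 and B is 2×3, so AB is 3×3. Each entry is (row of A)·(column of B):
AB[1,1] = (1)(-3) + (-1)(1) = -4
AB[1,2] = (1)(-3) + (-1)(0) = -3
AB[1,3] = (1)(0) + (-1)(3) = -3
AB[2,1] = (3)(-3) + (3)(1) = -6
AB[2,2] = (3)(-3) + (3)(0) = -9
AB[2,3] = (3)(0) + (3)(3) = 9
AB[3,1] = (1)(-3) + (0)(1) = -3
AB[3,2] = (1)(-3) + (0)(0) = -3
AB[3,3] = (1)(0) + (0)(3) = 0

AB = 
  [ -4,  -3,  -3]
  [ -6,  -9,   9]
  [ -3,  -3,   0]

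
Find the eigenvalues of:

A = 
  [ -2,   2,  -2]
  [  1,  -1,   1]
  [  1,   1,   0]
λ = 0, (-3 + √5)/2, (-3 - √5)/2  (≈ 0, -0.382, -2.618)

Characteristic polynomial: det(λI - A) = λ³ + 3λ² + λ
The constant term is 0, so λ = 0 is a root: p(λ) = λ(λ² + 3λ + 1)
λ² + 3λ + 1 = 0  ⇒  λ = (-3 ± √((3)² - 4·(1)))/2 = (-3 ± √(5))/2
  = (-3 + √5)/2,  (-3 - √5)/2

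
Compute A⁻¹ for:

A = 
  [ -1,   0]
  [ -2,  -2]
det(A) = (-1)(-2) - (0)(-2) = 2
For a 2×2 matrix, A⁻¹ = (1/det(A)) · [[d, -b], [-c, a]]
    = (1/2) · [[-2, 0], [2, -1]]

A⁻¹ = 
  [  -1,    0]
  [   1, -1/2]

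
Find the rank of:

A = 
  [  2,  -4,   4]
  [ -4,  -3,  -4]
rank(A) = 2

Row reduce:
R2 → R2 + (2)·R1
REF = 
  [  2,  -4,   4]
  [  0, -11,   4]
Pivot columns: 1, 2 → 2 pivots.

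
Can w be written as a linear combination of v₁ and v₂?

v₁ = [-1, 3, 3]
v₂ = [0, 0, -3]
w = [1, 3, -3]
No

Form the augmented matrix and row-reduce:
[v₁|v₂|w] = 
  [ -1,   0,   1]
  [  3,   0,   3]
  [  3,  -3,  -3]
R2 → R2 + (3)·R1
R3 → R3 + (3)·R1
Swap R2 ↔ R3
REF = 
  [ -1,   0,   1]
  [  0,  -3,   0]
  [  0,   0,   6]

Row 3 reads [0 0 | 6], i.e. 0 = 6, so the system is inconsistent and w ∉ span{v₁, v₂}.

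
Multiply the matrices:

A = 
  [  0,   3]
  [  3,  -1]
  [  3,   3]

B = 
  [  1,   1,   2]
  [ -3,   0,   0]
AB = 
  [ -9,   0,   0]
  [  6,   3,   6]
  [ -6,   3,   6]

A is 3×2 and B is 2×3, so AB is 3×3. Each entry is (row of A)·(column of B):
AB[1,1] = (0)(1) + (3)(-3) = -9
AB[1,2] = (0)(1) + (3)(0) = 0
AB[1,3] = (0)(2) + (3)(0) = 0
AB[2,1] = (3)(1) + (-1)(-3) = 6
AB[2,2] = (3)(1) + (-1)(0) = 3
AB[2,3] = (3)(2) + (-1)(0) = 6
AB[3,1] = (3)(1) + (3)(-3) = -6
AB[3,2] = (3)(1) + (3)(0) = 3
AB[3,3] = (3)(2) + (3)(0) = 6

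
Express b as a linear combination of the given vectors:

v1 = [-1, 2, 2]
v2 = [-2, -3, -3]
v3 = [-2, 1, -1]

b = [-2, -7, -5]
c1 = 0, c2 = 2, c3 = -1

b = 0·v1 + 2·v2 + -1·v3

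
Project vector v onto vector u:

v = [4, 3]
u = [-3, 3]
proj_u(v) = [1/2, -1/2]

v·u = (4)(-3) + (3)(3) = -3
u·u = (-3)² + (3)² = 18
proj_u(v) = (v·u / u·u) × u = (-3/18) × u = (-1/6) × u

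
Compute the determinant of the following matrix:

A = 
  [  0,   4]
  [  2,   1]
-8

For a 2×2 matrix, det = ad - bc = (0)(1) - (4)(2) = -8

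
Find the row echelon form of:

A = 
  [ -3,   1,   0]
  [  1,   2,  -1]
Row operations:
R2 → R2 + (1/3)·R1

Resulting echelon form:
REF = 
  [ -3,   1,   0]
  [  0, 7/3,  -1]

Rank = 2 (number of non-zero pivot rows).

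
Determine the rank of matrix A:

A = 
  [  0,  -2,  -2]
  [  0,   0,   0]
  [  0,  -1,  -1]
Row reduce:
R3 → R3 - (1/2)·R1
REF = 
  [  0,  -2,  -2]
  [  0,   0,   0]
  [  0,   0,   0]
Pivot columns: 2 → 1 pivot.

rank(A) = 1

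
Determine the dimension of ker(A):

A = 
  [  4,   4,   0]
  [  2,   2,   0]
nullity(A) = 2

Row reduce:
R2 → R2 - (1/2)·R1
REF = 
  [  4,   4,   0]
  [  0,   0,   0]
Pivot columns: 1 → 1 pivot.
rank(A) = 1, so nullity(A) = 3 - 1 = 2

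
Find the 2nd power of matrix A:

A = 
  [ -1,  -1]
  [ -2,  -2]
A² = A·A:
A²[1,1] = (-1)(-1) + (-1)(-2) = 3
A²[1,2] = (-1)(-1) + (-1)(-2) = 3
A²[2,1] = (-2)(-1) + (-2)(-2) = 6
A²[2,2] = (-2)(-1) + (-2)(-2) = 6
A² = 
  [  3,   3]
  [  6,   6]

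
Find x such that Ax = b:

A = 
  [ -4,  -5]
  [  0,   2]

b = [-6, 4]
Row reduce the augmented matrix [A|b]:
(already in echelon form)
REF = 
  [ -4,  -5,  -6]
  [  0,   2,   4]

Back-substitution:
x₂ = 4 / 2 = 2
x₁ = (-6 - (-5)(2)) / (-4) = -1

x = [-1, 2]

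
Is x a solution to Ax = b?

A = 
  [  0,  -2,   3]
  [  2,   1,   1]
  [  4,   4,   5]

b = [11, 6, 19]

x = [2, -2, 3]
No

Ax = [13, 5, 15] ≠ b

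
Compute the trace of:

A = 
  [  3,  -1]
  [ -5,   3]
6

tr(A) = 3 + 3 = 6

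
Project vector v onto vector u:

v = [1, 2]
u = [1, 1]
proj_u(v) = [3/2, 3/2]

v·u = (1)(1) + (2)(1) = 3
u·u = (1)² + (1)² = 2
proj_u(v) = (v·u / u·u) × u = (3/2) × u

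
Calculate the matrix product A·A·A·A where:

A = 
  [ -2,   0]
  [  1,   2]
A² = A·A:
A²[1,1] = (-2)(-2) + (0)(1) = 4
A²[1,2] = (-2)(0) + (0)(2) = 0
A²[2,1] = (1)(-2) + (2)(1) = 0
A²[2,2] = (1)(0) + (2)(2) = 4
A² = 
  [  4,   0]
  [  0,   4]

A^3 = A^2·A:
A^3[1,1] = (4)(-2) + (0)(1) = -8
A^3[1,2] = (4)(0) + (0)(2) = 0
A^3[2,1] = (0)(-2) + (4)(1) = 4
A^3[2,2] = (0)(0) + (4)(2) = 8
A^3 = 
  [ -8,   0]
  [  4,   8]

A^4 = A^3·A:
A^4[1,1] = (-8)(-2) + (0)(1) = 16
A^4[1,2] = (-8)(0) + (0)(2) = 0
A^4[2,1] = (4)(-2) + (8)(1) = 0
A^4[2,2] = (4)(0) + (8)(2) = 16
A^4 = 
  [ 16,   0]
  [  0,  16]

Therefore
A^4 = 
  [ 16,   0]
  [  0,  16]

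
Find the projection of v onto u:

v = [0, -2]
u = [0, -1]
proj_u(v) = [0, -2]

v·u = (0)(0) + (-2)(-1) = 2
u·u = (0)² + (-1)² = 1
proj_u(v) = (v·u / u·u) × u = (2/1) × u = (2) × u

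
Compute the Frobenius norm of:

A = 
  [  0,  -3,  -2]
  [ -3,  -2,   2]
||A||_F = 5.477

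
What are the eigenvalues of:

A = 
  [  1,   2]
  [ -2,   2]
λ = (3 + i√15)/2, (3 - i√15)/2  (≈ 1.5 + 1.936i, 1.5 - 1.936i)

tr(A) = 3, det(A) = 6
Characteristic polynomial: λ² - tr(A)λ + det(A) = λ² - 3λ + 6
λ² - 3λ + 6 = 0  ⇒  λ = (3 ± √((-3)² - 4·(6)))/2 = (3 ± √(-15))/2
  = (3 + i√15)/2,  (3 - i√15)/2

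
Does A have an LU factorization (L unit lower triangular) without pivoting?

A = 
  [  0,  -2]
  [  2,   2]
No.
A[1,1] = 0 but A[2,1] = 2 ≠ 0. Any LU with L unit lower triangular has (LU)[1,1] = U[1,1] and (LU)[2,1] = L[2,1]·U[1,1]; matching A forces U[1,1] = 0, which then forces (LU)[2,1] = 0 ≠ 2. A row swap (pivoting) is required.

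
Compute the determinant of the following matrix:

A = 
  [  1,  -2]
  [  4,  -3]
5

For a 2×2 matrix, det = ad - bc = (1)(-3) - (-2)(4) = 5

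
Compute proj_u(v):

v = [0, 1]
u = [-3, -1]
proj_u(v) = [3/10, 1/10]

v·u = (0)(-3) + (1)(-1) = -1
u·u = (-3)² + (-1)² = 10
proj_u(v) = (v·u / u·u) × u = (-1/10) × u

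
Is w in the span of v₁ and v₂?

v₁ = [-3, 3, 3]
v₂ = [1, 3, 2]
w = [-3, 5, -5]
No

Form the augmented matrix and row-reduce:
[v₁|v₂|w] = 
  [ -3,   1,  -3]
  [  3,   3,   5]
  [  3,   2,  -5]
R2 → R2 + (1)·R1
R3 → R3 + (1)·R1
R3 → R3 - (3/4)·R2
REF = 
  [   -3,     1,    -3]
  [    0,     4,     2]
  [    0,     0, -19/2]

Row 3 reads [0 0 | -19/2], i.e. 0 = -19/2, so the system is inconsistent and w ∉ span{v₁, v₂}.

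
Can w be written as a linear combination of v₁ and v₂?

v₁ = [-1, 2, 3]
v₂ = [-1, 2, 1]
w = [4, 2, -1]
No

Form the augmented matrix and row-reduce:
[v₁|v₂|w] = 
  [ -1,  -1,   4]
  [  2,   2,   2]
  [  3,   1,  -1]
R2 → R2 + (2)·R1
R3 → R3 + (3)·R1
Swap R2 ↔ R3
REF = 
  [ -1,  -1,   4]
  [  0,  -2,  11]
  [  0,   0,  10]

Row 3 reads [0 0 | 10], i.e. 0 = 10, so the system is inconsistent and w ∉ span{v₁, v₂}.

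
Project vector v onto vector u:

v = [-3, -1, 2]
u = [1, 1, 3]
v·u = (-3)(1) + (-1)(1) + (2)(3) = 2
u·u = (1)² + (1)² + (3)² = 11
proj_u(v) = (v·u / u·u) × u = (2/11) × u

proj_u(v) = [2/11, 2/11, 6/11]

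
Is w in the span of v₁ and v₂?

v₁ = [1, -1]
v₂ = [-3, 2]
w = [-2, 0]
Yes

Form the augmented matrix and row-reduce:
[v₁|v₂|w] = 
  [  1,  -3,  -2]
  [ -1,   2,   0]
R2 → R2 + (1)·R1
REF = 
  [  1,  -3,  -2]
  [  0,  -1,  -2]

No row of the form [0 0 | nonzero], so the system is consistent. Back-substitution gives c₁ = 4, c₂ = 2: w = (4)·v₁ + (2)·v₂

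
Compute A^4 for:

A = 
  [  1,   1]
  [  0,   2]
A^4 = 
  [  1,  15]
  [  0,  16]

A² = A·A:
A²[1,1] = (1)(1) + (1)(0) = 1
A²[1,2] = (1)(1) + (1)(2) = 3
A²[2,1] = (0)(1) + (2)(0) = 0
A²[2,2] = (0)(1) + (2)(2) = 4
A² = 
  [  1,   3]
  [  0,   4]

A^3 = A^2·A:
A^3[1,1] = (1)(1) + (3)(0) = 1
A^3[1,2] = (1)(1) + (3)(2) = 7
A^3[2,1] = (0)(1) + (4)(0) = 0
A^3[2,2] = (0)(1) + (4)(2) = 8
A^3 = 
  [  1,   7]
  [  0,   8]

A^4 = A^3·A:
A^4[1,1] = (1)(1) + (7)(0) = 1
A^4[1,2] = (1)(1) + (7)(2) = 15
A^4[2,1] = (0)(1) + (8)(0) = 0
A^4[2,2] = (0)(1) + (8)(2) = 16
A^4 = 
  [  1,  15]
  [  0,  16]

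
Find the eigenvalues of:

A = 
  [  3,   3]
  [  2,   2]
tr(A) = 5, det(A) = 0
Characteristic polynomial: λ² - tr(A)λ + det(A) = λ² - 5λ
λ² - 5λ = λ(λ - 5)

λ = 5, 0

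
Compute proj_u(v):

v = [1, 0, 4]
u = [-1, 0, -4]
proj_u(v) = [1, 0, 4]

v·u = (1)(-1) + (0)(0) + (4)(-4) = -17
u·u = (-1)² + (0)² + (-4)² = 17
proj_u(v) = (v·u / u·u) × u = (-17/17) × u = (-1) × u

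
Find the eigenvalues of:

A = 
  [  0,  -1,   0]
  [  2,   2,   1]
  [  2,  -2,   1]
Characteristic polynomial: det(λI - A) = λ³ - 3λ² + 6λ
The constant term is 0, so λ = 0 is a root: p(λ) = λ(λ² - 3λ + 6)
λ² - 3λ + 6 = 0  ⇒  λ = (3 ± √((-3)² - 4·(6)))/2 = (3 ± √(-15))/2
  = (3 + i√15)/2,  (3 - i√15)/2

λ = 0, (3 + i√15)/2, (3 - i√15)/2  (≈ 0, 1.5 + 1.936i, 1.5 - 1.936i)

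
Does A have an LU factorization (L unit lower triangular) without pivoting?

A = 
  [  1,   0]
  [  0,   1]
Yes.
A[1,1] = 1 ≠ 0, so Gaussian elimination proceeds without a row swap: multiplier ℓ₂₁ = (0)/(1) = 0, and U[2,2] = 1 - (0)(0) = 1.
L = 
  [  1,   0]
  [  0,   1]
U = 
  [  1,   0]
  [  0,   1]
Check row 2 of LU: [(0)(1), (0)(0) + 1] = [0, 1] = row 2 of A ✓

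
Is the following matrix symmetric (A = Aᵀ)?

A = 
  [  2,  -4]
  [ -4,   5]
Yes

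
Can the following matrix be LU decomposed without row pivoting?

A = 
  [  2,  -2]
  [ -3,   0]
Yes.
A[1,1] = 2 ≠ 0, so Gaussian elimination proceeds without a row swap: multiplier ℓ₂₁ = (-3)/(2) = -3/2, and U[2,2] = 0 - (-3/2)(-2) = -3.
L = 
  [   1,    0]
  [-3/2,    1]
U = 
  [  2,  -2]
  [  0,  -3]
Check row 2 of LU: [(-3/2)(2), (-3/2)(-2) + (-3)] = [-3, 0] = row 2 of A ✓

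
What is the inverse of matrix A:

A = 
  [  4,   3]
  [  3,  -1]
det(A) = (4)(-1) - (3)(3) = -13
For a 2×2 matrix, A⁻¹ = (1/det(A)) · [[d, -b], [-c, a]]
    = (-1/13) · [[-1, -3], [-3, 4]]

A⁻¹ = 
  [ 1/13,  3/13]
  [ 3/13, -4/13]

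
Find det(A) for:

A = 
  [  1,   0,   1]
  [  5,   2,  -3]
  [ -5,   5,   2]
54

Cofactor expansion along row 1:
det(A) = (1)·((2)(2) - (-3)(5)) - (0)·((5)(2) - (-3)(-5)) + (1)·((5)(5) - (2)(-5))
  = (1)(19) - (0)(-5) + (1)(35)
  = 54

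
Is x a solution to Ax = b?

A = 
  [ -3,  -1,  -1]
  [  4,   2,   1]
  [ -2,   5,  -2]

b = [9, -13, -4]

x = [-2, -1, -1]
No

Ax = [8, -11, 1] ≠ b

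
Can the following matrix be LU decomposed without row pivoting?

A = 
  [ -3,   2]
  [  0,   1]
Yes.
A[1,1] = -3 ≠ 0, so Gaussian elimination proceeds without a row swap: multiplier ℓ₂₁ = (0)/(-3) = 0, and U[2,2] = 1 - (0)(2) = 1.
L = 
  [  1,   0]
  [  0,   1]
U = 
  [ -3,   2]
  [  0,   1]
Check row 2 of LU: [(0)(-3), (0)(2) + 1] = [0, 1] = row 2 of A ✓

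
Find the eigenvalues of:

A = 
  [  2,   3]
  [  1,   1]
tr(A) = 3, det(A) = -1
Characteristic polynomial: λ² - tr(A)λ + det(A) = λ² - 3λ - 1
λ² - 3λ - 1 = 0  ⇒  λ = (3 ± √((-3)² - 4·(-1)))/2 = (3 ± √(13))/2
  = (3 + √13)/2,  (3 - √13)/2

λ = (3 + √13)/2, (3 - √13)/2  (≈ 3.303, -0.3028)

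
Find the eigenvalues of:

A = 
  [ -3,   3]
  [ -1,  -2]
tr(A) = -5, det(A) = 9
Characteristic polynomial: λ² - tr(A)λ + det(A) = λ² + 5λ + 9
λ² + 5λ + 9 = 0  ⇒  λ = (-5 ± √((5)² - 4·(9)))/2 = (-5 ± √(-11))/2
  = (-5 + i√11)/2,  (-5 - i√11)/2

λ = (-5 + i√11)/2, (-5 - i√11)/2  (≈ -2.5 + 1.658i, -2.5 - 1.658i)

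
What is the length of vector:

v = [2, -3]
3.606

||v||₂ = √((2)² + (-3)²) = √13 = 3.606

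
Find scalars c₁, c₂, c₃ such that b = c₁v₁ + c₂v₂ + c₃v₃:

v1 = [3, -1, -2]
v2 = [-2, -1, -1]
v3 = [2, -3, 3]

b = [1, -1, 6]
c1 = -1, c2 = -1, c3 = 1

b = -1·v1 + -1·v2 + 1·v3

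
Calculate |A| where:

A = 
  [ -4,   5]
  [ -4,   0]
For a 2×2 matrix, det = ad - bc = (-4)(0) - (5)(-4) = 20

det(A) = 20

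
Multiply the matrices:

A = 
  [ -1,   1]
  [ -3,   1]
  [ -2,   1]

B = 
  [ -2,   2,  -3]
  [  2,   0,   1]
A is 3×2 and B is 2×3, so AB is 3×3. Each entry is (row of A)·(column of B):
AB[1,1] = (-1)(-2) + (1)(2) = 4
AB[1,2] = (-1)(2) + (1)(0) = -2
AB[1,3] = (-1)(-3) + (1)(1) = 4
AB[2,1] = (-3)(-2) + (1)(2) = 8
AB[2,2] = (-3)(2) + (1)(0) = -6
AB[2,3] = (-3)(-3) + (1)(1) = 10
AB[3,1] = (-2)(-2) + (1)(2) = 6
AB[3,2] = (-2)(2) + (1)(0) = -4
AB[3,3] = (-2)(-3) + (1)(1) = 7

AB = 
  [  4,  -2,   4]
  [  8,  -6,  10]
  [  6,  -4,   7]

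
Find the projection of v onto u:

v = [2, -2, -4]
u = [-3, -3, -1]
proj_u(v) = [-12/19, -12/19, -4/19]

v·u = (2)(-3) + (-2)(-3) + (-4)(-1) = 4
u·u = (-3)² + (-3)² + (-1)² = 19
proj_u(v) = (v·u / u·u) × u = (4/19) × u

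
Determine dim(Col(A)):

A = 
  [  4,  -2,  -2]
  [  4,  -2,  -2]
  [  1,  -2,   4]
dim(Col(A)) = 2

Row reduce:
R2 → R2 - (1)·R1
R3 → R3 - (1/4)·R1
Swap R2 ↔ R3
REF = 
  [   4,   -2,   -2]
  [   0, -3/2,  9/2]
  [   0,    0,    0]
Pivot columns: 1, 2 → 2 pivots.
dim(Col(A)) = number of pivot columns = 2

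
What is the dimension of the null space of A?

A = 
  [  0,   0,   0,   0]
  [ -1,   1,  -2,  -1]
nullity(A) = 3

Row reduce:
Swap R1 ↔ R2
REF = 
  [ -1,   1,  -2,  -1]
  [  0,   0,   0,   0]
Pivot columns: 1 → 1 pivot.
rank(A) = 1, so nullity(A) = 4 - 1 = 3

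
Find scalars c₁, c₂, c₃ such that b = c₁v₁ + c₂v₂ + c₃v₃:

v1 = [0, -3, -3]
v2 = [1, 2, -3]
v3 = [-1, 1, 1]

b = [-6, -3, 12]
c1 = 0, c2 = -3, c3 = 3

b = 0·v1 + -3·v2 + 3·v3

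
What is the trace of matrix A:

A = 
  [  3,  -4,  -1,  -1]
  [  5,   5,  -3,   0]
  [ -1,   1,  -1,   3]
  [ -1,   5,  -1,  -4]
3

tr(A) = 3 + 5 + -1 + -4 = 3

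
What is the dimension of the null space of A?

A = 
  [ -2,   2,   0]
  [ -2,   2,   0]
nullity(A) = 2

Row reduce:
R2 → R2 - (1)·R1
REF = 
  [ -2,   2,   0]
  [  0,   0,   0]
Pivot columns: 1 → 1 pivot.
rank(A) = 1, so nullity(A) = 3 - 1 = 2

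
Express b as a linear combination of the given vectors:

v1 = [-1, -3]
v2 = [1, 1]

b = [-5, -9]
c1 = 2, c2 = -3

b = 2·v1 + -3·v2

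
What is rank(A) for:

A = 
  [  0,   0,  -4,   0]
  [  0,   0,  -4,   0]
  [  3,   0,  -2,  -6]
rank(A) = 2

Row reduce:
Swap R1 ↔ R3
R3 → R3 - (1)·R2
REF = 
  [  3,   0,  -2,  -6]
  [  0,   0,  -4,   0]
  [  0,   0,   0,   0]
Pivot columns: 1, 3 → 2 pivots.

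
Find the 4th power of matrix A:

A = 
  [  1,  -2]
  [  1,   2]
A² = A·A:
A²[1,1] = (1)(1) + (-2)(1) = -1
A²[1,2] = (1)(-2) + (-2)(2) = -6
A²[2,1] = (1)(1) + (2)(1) = 3
A²[2,2] = (1)(-2) + (2)(2) = 2
A² = 
  [ -1,  -6]
  [  3,   2]

A^3 = A^2·A:
A^3[1,1] = (-1)(1) + (-6)(1) = -7
A^3[1,2] = (-1)(-2) + (-6)(2) = -10
A^3[2,1] = (3)(1) + (2)(1) = 5
A^3[2,2] = (3)(-2) + (2)(2) = -2
A^3 = 
  [ -7, -10]
  [  5,  -2]

A^4 = A^3·A:
A^4[1,1] = (-7)(1) + (-10)(1) = -17
A^4[1,2] = (-7)(-2) + (-10)(2) = -6
A^4[2,1] = (5)(1) + (-2)(1) = 3
A^4[2,2] = (5)(-2) + (-2)(2) = -14
A^4 = 
  [-17,  -6]
  [  3, -14]

Therefore
A^4 = 
  [-17,  -6]
  [  3, -14]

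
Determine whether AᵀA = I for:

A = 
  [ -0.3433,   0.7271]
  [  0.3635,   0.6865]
No

AᵀA = 
  [  0.2500,  -0.0001]
  [ -0.0001,   1]
≠ I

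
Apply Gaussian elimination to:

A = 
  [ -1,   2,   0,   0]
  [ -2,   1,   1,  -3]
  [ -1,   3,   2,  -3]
Row operations:
R2 → R2 - (2)·R1
R3 → R3 - (1)·R1
R3 → R3 + (1/3)·R2

Resulting echelon form:
REF = 
  [ -1,   2,   0,   0]
  [  0,  -3,   1,  -3]
  [  0,   0, 7/3,  -4]

Rank = 3 (number of non-zero pivot rows).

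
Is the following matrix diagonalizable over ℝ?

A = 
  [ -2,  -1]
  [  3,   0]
No

tr(A) = -2, det(A) = 3
Characteristic polynomial: λ² - tr(A)λ + det(A) = λ² + 2λ + 3
λ² + 2λ + 3 = 0  ⇒  λ = (-2 ± √((2)² - 4·(3)))/2 = (-2 ± √(-8))/2
  = -1 + i√2,  -1 - i√2
Eigenvalues: -1 + i√2, -1 - i√2  (≈ -1 + 1.414i, -1 - 1.414i)
Has complex eigenvalues (not diagonalizable over ℝ).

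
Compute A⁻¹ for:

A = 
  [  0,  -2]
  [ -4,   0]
det(A) = (0)(0) - (-2)(-4) = -8
For a 2×2 matrix, A⁻¹ = (1/det(A)) · [[d, -b], [-c, a]]
    = (-1/8) · [[0, 2], [4, 0]]

A⁻¹ = 
  [   0, -1/4]
  [-1/2,    0]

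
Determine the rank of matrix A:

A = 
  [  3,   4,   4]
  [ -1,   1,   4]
Row reduce:
R2 → R2 + (1/3)·R1
REF = 
  [   3,    4,    4]
  [   0,  7/3, 16/3]
Pivot columns: 1, 2 → 2 pivots.

rank(A) = 2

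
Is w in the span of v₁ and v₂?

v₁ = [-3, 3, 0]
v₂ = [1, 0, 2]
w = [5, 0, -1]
No

Form the augmented matrix and row-reduce:
[v₁|v₂|w] = 
  [ -3,   1,   5]
  [  3,   0,   0]
  [  0,   2,  -1]
R2 → R2 + (1)·R1
R3 → R3 - (2)·R2
REF = 
  [ -3,   1,   5]
  [  0,   1,   5]
  [  0,   0, -11]

Row 3 reads [0 0 | -11], i.e. 0 = -11, so the system is inconsistent and w ∉ span{v₁, v₂}.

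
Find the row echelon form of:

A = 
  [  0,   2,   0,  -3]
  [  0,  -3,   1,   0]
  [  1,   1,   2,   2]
Row operations:
Swap R1 ↔ R3
R3 → R3 + (2/3)·R2

Resulting echelon form:
REF = 
  [  1,   1,   2,   2]
  [  0,  -3,   1,   0]
  [  0,   0, 2/3,  -3]

Rank = 3 (number of non-zero pivot rows).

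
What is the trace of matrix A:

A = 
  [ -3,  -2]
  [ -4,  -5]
-8

tr(A) = -3 + -5 = -8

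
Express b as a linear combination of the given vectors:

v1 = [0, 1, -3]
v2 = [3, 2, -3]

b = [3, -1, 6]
c1 = -3, c2 = 1

b = -3·v1 + 1·v2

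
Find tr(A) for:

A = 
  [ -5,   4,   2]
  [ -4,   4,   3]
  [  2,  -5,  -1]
-2

tr(A) = -5 + 4 + -1 = -2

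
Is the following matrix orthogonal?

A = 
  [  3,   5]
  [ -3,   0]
No

AᵀA = 
  [ 18,  15]
  [ 15,  25]
≠ I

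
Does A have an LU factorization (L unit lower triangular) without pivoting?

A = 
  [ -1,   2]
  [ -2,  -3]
Yes.
A[1,1] = -1 ≠ 0, so Gaussian elimination proceeds without a row swap: multiplier ℓ₂₁ = (-2)/(-1) = 2, and U[2,2] = -3 - (2)(2) = -7.
L = 
  [  1,   0]
  [  2,   1]
U = 
  [ -1,   2]
  [  0,  -7]
Check row 2 of LU: [(2)(-1), (2)(2) + (-7)] = [-2, -3] = row 2 of A ✓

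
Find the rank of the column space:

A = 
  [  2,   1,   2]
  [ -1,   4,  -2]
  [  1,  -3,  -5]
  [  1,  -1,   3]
Row reduce:
R2 → R2 + (1/2)·R1
R3 → R3 - (1/2)·R1
R4 → R4 - (1/2)·R1
R3 → R3 + (7/9)·R2
R4 → R4 + (1/3)·R2
R4 → R4 + (15/61)·R3
REF = 
  [    2,     1,     2]
  [    0,   9/2,    -1]
  [    0,     0, -61/9]
  [    0,     0,     0]
Pivot columns: 1, 2, 3 → 3 pivots.
dim(Col(A)) = number of pivot columns = 3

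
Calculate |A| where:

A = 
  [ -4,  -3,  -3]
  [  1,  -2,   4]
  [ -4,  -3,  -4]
-11

Cofactor expansion along row 1:
det(A) = (-4)·((-2)(-4) - (4)(-3)) - (-3)·((1)(-4) - (4)(-4)) + (-3)·((1)(-3) - (-2)(-4))
  = (-4)(20) - (-3)(12) + (-3)(-11)
  = -11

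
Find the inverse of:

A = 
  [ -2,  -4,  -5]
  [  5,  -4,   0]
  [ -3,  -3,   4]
det(A) = (-2)·((-4)(4) - (0)(-3)) - (-4)·((5)(4) - (0)(-3)) + (-5)·((5)(-3) - (-4)(-3))
  = (-2)(-16) - (-4)(20) + (-5)(-27)
  = 247
det(A) = 247 ≠ 0, so A is invertible.

Cofactors Cᵢⱼ = (-1)ⁱ⁺ʲ·Mᵢⱼ:
C = 
  [-16, -20, -27]
  [ 31, -23,   6]
  [-20, -25,  28]

adj(A) = Cᵀ:
adj(A) = 
  [-16,  31, -20]
  [-20, -23, -25]
  [-27,   6,  28]

A⁻¹ = (1/247) · adj(A):
A⁻¹ = 
  [-16/247,  31/247, -20/247]
  [-20/247, -23/247, -25/247]
  [-27/247,   6/247,  28/247]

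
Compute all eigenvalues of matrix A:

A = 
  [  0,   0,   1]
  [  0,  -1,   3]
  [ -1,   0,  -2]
Characteristic polynomial: det(λI - A) = λ³ + 3λ² + 3λ + 1
Testing integer divisors of the constant term: p(-1) = 0, so (λ + 1) is a factor:
p(λ) = (λ + 1)(λ² + 2λ + 1)
λ² + 2λ + 1 = (λ + 1)²

λ = -1, -1, -1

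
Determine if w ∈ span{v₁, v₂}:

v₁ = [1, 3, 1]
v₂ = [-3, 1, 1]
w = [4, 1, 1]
No

Form the augmented matrix and row-reduce:
[v₁|v₂|w] = 
  [  1,  -3,   4]
  [  3,   1,   1]
  [  1,   1,   1]
R2 → R2 - (3)·R1
R3 → R3 - (1)·R1
R3 → R3 - (2/5)·R2
REF = 
  [  1,  -3,   4]
  [  0,  10, -11]
  [  0,   0, 7/5]

Row 3 reads [0 0 | 7/5], i.e. 0 = 7/5, so the system is inconsistent and w ∉ span{v₁, v₂}.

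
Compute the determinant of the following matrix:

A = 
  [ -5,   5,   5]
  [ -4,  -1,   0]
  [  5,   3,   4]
65

Cofactor expansion along row 1:
det(A) = (-5)·((-1)(4) - (0)(3)) - (5)·((-4)(4) - (0)(5)) + (5)·((-4)(3) - (-1)(5))
  = (-5)(-4) - (5)(-16) + (5)(-7)
  = 65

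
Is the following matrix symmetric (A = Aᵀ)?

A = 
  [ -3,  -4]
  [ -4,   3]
Yes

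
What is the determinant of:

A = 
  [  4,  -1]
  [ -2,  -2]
For a 2×2 matrix, det = ad - bc = (4)(-2) - (-1)(-2) = -10

det(A) = -10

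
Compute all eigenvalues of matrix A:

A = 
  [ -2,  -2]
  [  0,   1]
tr(A) = -1, det(A) = -2
Characteristic polynomial: λ² - tr(A)λ + det(A) = λ² + λ - 2
λ² + λ - 2 = (λ + 2)(λ - 1)

λ = 1, -2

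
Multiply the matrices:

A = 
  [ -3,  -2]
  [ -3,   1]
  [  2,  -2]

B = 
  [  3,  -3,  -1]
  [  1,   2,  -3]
A is 3×2 and B is 2×3, so AB is 3×3. Each entry is (row of A)·(column of B):
AB[1,1] = (-3)(3) + (-2)(1) = -11
AB[1,2] = (-3)(-3) + (-2)(2) = 5
AB[1,3] = (-3)(-1) + (-2)(-3) = 9
AB[2,1] = (-3)(3) + (1)(1) = -8
AB[2,2] = (-3)(-3) + (1)(2) = 11
AB[2,3] = (-3)(-1) + (1)(-3) = 0
AB[3,1] = (2)(3) + (-2)(1) = 4
AB[3,2] = (2)(-3) + (-2)(2) = -10
AB[3,3] = (2)(-1) + (-2)(-3) = 4

AB = 
  [-11,   5,   9]
  [ -8,  11,   0]
  [  4, -10,   4]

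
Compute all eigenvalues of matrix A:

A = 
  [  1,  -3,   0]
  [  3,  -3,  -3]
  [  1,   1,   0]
λ = 1, (-3 + i√39)/2, (-3 - i√39)/2  (≈ 1, -1.5 + 3.122i, -1.5 - 3.122i)

Characteristic polynomial: det(λI - A) = λ³ + 2λ² + 9λ - 12
Testing integer divisors of the constant term: p(1) = 0, so (λ - 1) is a factor:
p(λ) = (λ - 1)(λ² + 3λ + 12)
λ² + 3λ + 12 = 0  ⇒  λ = (-3 ± √((3)² - 4·(12)))/2 = (-3 ± √(-39))/2
  = (-3 + i√39)/2,  (-3 - i√39)/2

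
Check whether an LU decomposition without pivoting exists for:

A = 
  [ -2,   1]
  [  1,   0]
Yes.
A[1,1] = -2 ≠ 0, so Gaussian elimination proceeds without a row swap: multiplier ℓ₂₁ = (1)/(-2) = -1/2, and U[2,2] = 0 - (-1/2)(1) = 1/2.
L = 
  [   1,    0]
  [-1/2,    1]
U = 
  [ -2,   1]
  [  0, 1/2]
Check row 2 of LU: [(-1/2)(-2), (-1/2)(1) + (1/2)] = [1, 0] = row 2 of A ✓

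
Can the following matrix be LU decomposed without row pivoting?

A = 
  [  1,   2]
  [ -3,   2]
Yes.
A[1,1] = 1 ≠ 0, so Gaussian elimination proceeds without a row swap: multiplier ℓ₂₁ = (-3)/(1) = -3, and U[2,2] = 2 - (-3)(2) = 8.
L = 
  [  1,   0]
  [ -3,   1]
U = 
  [  1,   2]
  [  0,   8]
Check row 2 of LU: [(-3)(1), (-3)(2) + 8] = [-3, 2] = row 2 of A ✓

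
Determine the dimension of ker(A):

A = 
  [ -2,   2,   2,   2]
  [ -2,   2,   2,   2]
nullity(A) = 3

Row reduce:
R2 → R2 - (1)·R1
REF = 
  [ -2,   2,   2,   2]
  [  0,   0,   0,   0]
Pivot columns: 1 → 1 pivot.
rank(A) = 1, so nullity(A) = 4 - 1 = 3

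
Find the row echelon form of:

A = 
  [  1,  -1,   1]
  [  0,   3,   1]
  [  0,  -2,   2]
Row operations:
R3 → R3 + (2/3)·R2

Resulting echelon form:
REF = 
  [  1,  -1,   1]
  [  0,   3,   1]
  [  0,   0, 8/3]

Rank = 3 (number of non-zero pivot rows).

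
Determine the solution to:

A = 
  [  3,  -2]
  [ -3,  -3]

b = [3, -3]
x = [1, 0]

Row reduce the augmented matrix [A|b]:
R2 → R2 + (1)·R1
REF = 
  [  3,  -2,   3]
  [  0,  -5,   0]

Back-substitution:
x₂ = 0 / (-5) = 0
x₁ = (3 - (-2)(0)) / 3 = 1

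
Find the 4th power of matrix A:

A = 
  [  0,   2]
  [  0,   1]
A² = A·A:
A²[1,1] = (0)(0) + (2)(0) = 0
A²[1,2] = (0)(2) + (2)(1) = 2
A²[2,1] = (0)(0) + (1)(0) = 0
A²[2,2] = (0)(2) + (1)(1) = 1
A² = 
  [  0,   2]
  [  0,   1]

A^3 = A^2·A:
A^3[1,1] = (0)(0) + (2)(0) = 0
A^3[1,2] = (0)(2) + (2)(1) = 2
A^3[2,1] = (0)(0) + (1)(0) = 0
A^3[2,2] = (0)(2) + (1)(1) = 1
A^3 = 
  [  0,   2]
  [  0,   1]

A^4 = A^3·A:
A^4[1,1] = (0)(0) + (2)(0) = 0
A^4[1,2] = (0)(2) + (2)(1) = 2
A^4[2,1] = (0)(0) + (1)(0) = 0
A^4[2,2] = (0)(2) + (1)(1) = 1
A^4 = 
  [  0,   2]
  [  0,   1]

Therefore
A^4 = 
  [  0,   2]
  [  0,   1]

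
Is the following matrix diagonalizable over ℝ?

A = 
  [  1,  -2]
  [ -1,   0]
Yes

tr(A) = 1, det(A) = -2
Characteristic polynomial: λ² - tr(A)λ + det(A) = λ² - λ - 2
λ² - λ - 2 = (λ + 1)(λ - 2)
Eigenvalues: 2, -1
λ=-1: alg. mult. = 1, geom. mult. = 2 - rank(A - (-1)I) = 2 - 1 = 1
λ=2: alg. mult. = 1, geom. mult. = 2 - rank(A - (2)I) = 2 - 1 = 1
Sum of geometric multiplicities equals n, so A has n independent eigenvectors.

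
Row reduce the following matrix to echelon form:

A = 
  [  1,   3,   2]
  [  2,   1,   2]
Row operations:
R2 → R2 - (2)·R1

Resulting echelon form:
REF = 
  [  1,   3,   2]
  [  0,  -5,  -2]

Rank = 2 (number of non-zero pivot rows).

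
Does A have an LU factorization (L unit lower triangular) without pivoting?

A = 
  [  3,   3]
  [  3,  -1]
Yes.
A[1,1] = 3 ≠ 0, so Gaussian elimination proceeds without a row swap: multiplier ℓ₂₁ = (3)/(3) = 1, and U[2,2] = -1 - (1)(3) = -4.
L = 
  [  1,   0]
  [  1,   1]
U = 
  [  3,   3]
  [  0,  -4]
Check row 2 of LU: [(1)(3), (1)(3) + (-4)] = [3, -1] = row 2 of A ✓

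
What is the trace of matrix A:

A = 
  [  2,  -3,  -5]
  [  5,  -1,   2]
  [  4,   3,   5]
6

tr(A) = 2 + -1 + 5 = 6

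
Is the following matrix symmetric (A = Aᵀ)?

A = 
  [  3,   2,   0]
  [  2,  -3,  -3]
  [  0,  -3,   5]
Yes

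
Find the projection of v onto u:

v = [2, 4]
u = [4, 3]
v·u = (2)(4) + (4)(3) = 20
u·u = (4)² + (3)² = 25
proj_u(v) = (v·u / u·u) × u = (20/25) × u = (4/5) × u

proj_u(v) = [16/5, 12/5]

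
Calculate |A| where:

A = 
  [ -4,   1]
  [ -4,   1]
For a 2×2 matrix, det = ad - bc = (-4)(1) - (1)(-4) = 0

det(A) = 0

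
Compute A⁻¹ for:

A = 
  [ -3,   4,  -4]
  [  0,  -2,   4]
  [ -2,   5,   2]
det(A) = (-3)·((-2)(2) - (4)(5)) - (4)·((0)(2) - (4)(-2)) + (-4)·((0)(5) - (-2)(-2))
  = (-3)(-24) - (4)(8) + (-4)(-4)
  = 56
det(A) = 56 ≠ 0, so A is invertible.

Cofactors Cᵢⱼ = (-1)ⁱ⁺ʲ·Mᵢⱼ:
C = 
  [-24,  -8,  -4]
  [-28, -14,   7]
  [  8,  12,   6]

adj(A) = Cᵀ:
adj(A) = 
  [-24, -28,   8]
  [ -8, -14,  12]
  [ -4,   7,   6]

A⁻¹ = (1/56) · adj(A):
A⁻¹ = 
  [ -3/7,  -1/2,   1/7]
  [ -1/7,  -1/4,  3/14]
  [-1/14,   1/8,  3/28]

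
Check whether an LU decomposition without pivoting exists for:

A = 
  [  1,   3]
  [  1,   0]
Yes.
A[1,1] = 1 ≠ 0, so Gaussian elimination proceeds without a row swap: multiplier ℓ₂₁ = (1)/(1) = 1, and U[2,2] = 0 - (1)(3) = -3.
L = 
  [  1,   0]
  [  1,   1]
U = 
  [  1,   3]
  [  0,  -3]
Check row 2 of LU: [(1)(1), (1)(3) + (-3)] = [1, 0] = row 2 of A ✓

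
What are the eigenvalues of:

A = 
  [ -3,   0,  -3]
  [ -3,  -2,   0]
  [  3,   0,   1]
Characteristic polynomial: det(λI - A) = λ³ + 4λ² + 10λ + 12
Testing integer divisors of the constant term: p(-2) = 0, so (λ + 2) is a factor:
p(λ) = (λ + 2)(λ² + 2λ + 6)
λ² + 2λ + 6 = 0  ⇒  λ = (-2 ± √((2)² - 4·(6)))/2 = (-2 ± √(-20))/2
  = -1 + i√5,  -1 - i√5

λ = -2, -1 + i√5, -1 - i√5  (≈ -2, -1 + 2.236i, -1 - 2.236i)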